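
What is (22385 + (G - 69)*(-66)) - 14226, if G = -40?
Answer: 15353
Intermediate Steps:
(22385 + (G - 69)*(-66)) - 14226 = (22385 + (-40 - 69)*(-66)) - 14226 = (22385 - 109*(-66)) - 14226 = (22385 + 7194) - 14226 = 29579 - 14226 = 15353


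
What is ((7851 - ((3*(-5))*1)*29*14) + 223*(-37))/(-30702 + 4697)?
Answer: -1138/5201 ≈ -0.21880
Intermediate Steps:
((7851 - ((3*(-5))*1)*29*14) + 223*(-37))/(-30702 + 4697) = ((7851 - -15*1*29*14) - 8251)/(-26005) = ((7851 - (-15*29)*14) - 8251)*(-1/26005) = ((7851 - (-435)*14) - 8251)*(-1/26005) = ((7851 - 1*(-6090)) - 8251)*(-1/26005) = ((7851 + 6090) - 8251)*(-1/26005) = (13941 - 8251)*(-1/26005) = 5690*(-1/26005) = -1138/5201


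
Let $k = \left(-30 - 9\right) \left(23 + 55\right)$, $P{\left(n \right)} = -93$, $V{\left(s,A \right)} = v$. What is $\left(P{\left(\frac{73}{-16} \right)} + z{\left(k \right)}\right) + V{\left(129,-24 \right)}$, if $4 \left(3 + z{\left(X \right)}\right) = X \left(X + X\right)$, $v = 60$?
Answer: $4626846$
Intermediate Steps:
$V{\left(s,A \right)} = 60$
$k = -3042$ ($k = \left(-39\right) 78 = -3042$)
$z{\left(X \right)} = -3 + \frac{X^{2}}{2}$ ($z{\left(X \right)} = -3 + \frac{X \left(X + X\right)}{4} = -3 + \frac{X 2 X}{4} = -3 + \frac{2 X^{2}}{4} = -3 + \frac{X^{2}}{2}$)
$\left(P{\left(\frac{73}{-16} \right)} + z{\left(k \right)}\right) + V{\left(129,-24 \right)} = \left(-93 - \left(3 - \frac{\left(-3042\right)^{2}}{2}\right)\right) + 60 = \left(-93 + \left(-3 + \frac{1}{2} \cdot 9253764\right)\right) + 60 = \left(-93 + \left(-3 + 4626882\right)\right) + 60 = \left(-93 + 4626879\right) + 60 = 4626786 + 60 = 4626846$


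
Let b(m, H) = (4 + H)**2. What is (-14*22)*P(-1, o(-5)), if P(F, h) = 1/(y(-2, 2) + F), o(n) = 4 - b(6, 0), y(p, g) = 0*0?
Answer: 308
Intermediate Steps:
y(p, g) = 0
o(n) = -12 (o(n) = 4 - (4 + 0)**2 = 4 - 1*4**2 = 4 - 1*16 = 4 - 16 = -12)
P(F, h) = 1/F (P(F, h) = 1/(0 + F) = 1/F)
(-14*22)*P(-1, o(-5)) = -14*22/(-1) = -308*(-1) = 308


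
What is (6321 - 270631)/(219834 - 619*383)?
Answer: 264310/17243 ≈ 15.329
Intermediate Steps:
(6321 - 270631)/(219834 - 619*383) = -264310/(219834 - 237077) = -264310/(-17243) = -264310*(-1/17243) = 264310/17243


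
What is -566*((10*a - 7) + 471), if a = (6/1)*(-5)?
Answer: -92824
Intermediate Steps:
a = -30 (a = (6*1)*(-5) = 6*(-5) = -30)
-566*((10*a - 7) + 471) = -566*((10*(-30) - 7) + 471) = -566*((-300 - 7) + 471) = -566*(-307 + 471) = -566*164 = -92824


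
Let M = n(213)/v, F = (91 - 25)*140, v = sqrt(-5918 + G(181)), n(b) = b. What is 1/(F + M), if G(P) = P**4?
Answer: 3305693785240/30544610575602477 - 71*sqrt(1073277203)/30544610575602477 ≈ 0.00010823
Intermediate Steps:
v = sqrt(1073277203) (v = sqrt(-5918 + 181**4) = sqrt(-5918 + 1073283121) = sqrt(1073277203) ≈ 32761.)
F = 9240 (F = 66*140 = 9240)
M = 213*sqrt(1073277203)/1073277203 (M = 213/(sqrt(1073277203)) = 213*(sqrt(1073277203)/1073277203) = 213*sqrt(1073277203)/1073277203 ≈ 0.0065017)
1/(F + M) = 1/(9240 + 213*sqrt(1073277203)/1073277203)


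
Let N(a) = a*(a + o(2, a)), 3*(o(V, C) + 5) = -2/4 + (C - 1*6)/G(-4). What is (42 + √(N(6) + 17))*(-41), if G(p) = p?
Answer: -1722 - 41*√22 ≈ -1914.3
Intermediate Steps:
o(V, C) = -14/3 - C/12 (o(V, C) = -5 + (-2/4 + (C - 1*6)/(-4))/3 = -5 + (-2*¼ + (C - 6)*(-¼))/3 = -5 + (-½ + (-6 + C)*(-¼))/3 = -5 + (-½ + (3/2 - C/4))/3 = -5 + (1 - C/4)/3 = -5 + (⅓ - C/12) = -14/3 - C/12)
N(a) = a*(-14/3 + 11*a/12) (N(a) = a*(a + (-14/3 - a/12)) = a*(-14/3 + 11*a/12))
(42 + √(N(6) + 17))*(-41) = (42 + √((1/12)*6*(-56 + 11*6) + 17))*(-41) = (42 + √((1/12)*6*(-56 + 66) + 17))*(-41) = (42 + √((1/12)*6*10 + 17))*(-41) = (42 + √(5 + 17))*(-41) = (42 + √22)*(-41) = -1722 - 41*√22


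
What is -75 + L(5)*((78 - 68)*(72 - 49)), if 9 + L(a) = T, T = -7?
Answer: -3755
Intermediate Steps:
L(a) = -16 (L(a) = -9 - 7 = -16)
-75 + L(5)*((78 - 68)*(72 - 49)) = -75 - 16*(78 - 68)*(72 - 49) = -75 - 160*23 = -75 - 16*230 = -75 - 3680 = -3755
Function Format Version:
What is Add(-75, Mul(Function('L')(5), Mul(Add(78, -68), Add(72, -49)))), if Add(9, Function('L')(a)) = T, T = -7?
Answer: -3755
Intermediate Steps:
Function('L')(a) = -16 (Function('L')(a) = Add(-9, -7) = -16)
Add(-75, Mul(Function('L')(5), Mul(Add(78, -68), Add(72, -49)))) = Add(-75, Mul(-16, Mul(Add(78, -68), Add(72, -49)))) = Add(-75, Mul(-16, Mul(10, 23))) = Add(-75, Mul(-16, 230)) = Add(-75, -3680) = -3755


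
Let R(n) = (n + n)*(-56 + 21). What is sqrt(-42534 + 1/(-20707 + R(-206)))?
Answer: I*sqrt(1681214585333)/6287 ≈ 206.24*I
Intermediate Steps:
R(n) = -70*n (R(n) = (2*n)*(-35) = -70*n)
sqrt(-42534 + 1/(-20707 + R(-206))) = sqrt(-42534 + 1/(-20707 - 70*(-206))) = sqrt(-42534 + 1/(-20707 + 14420)) = sqrt(-42534 + 1/(-6287)) = sqrt(-42534 - 1/6287) = sqrt(-267411259/6287) = I*sqrt(1681214585333)/6287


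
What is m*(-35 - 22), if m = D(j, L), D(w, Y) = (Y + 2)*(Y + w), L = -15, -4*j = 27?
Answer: -64467/4 ≈ -16117.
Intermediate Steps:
j = -27/4 (j = -¼*27 = -27/4 ≈ -6.7500)
D(w, Y) = (2 + Y)*(Y + w)
m = 1131/4 (m = (-15)² + 2*(-15) + 2*(-27/4) - 15*(-27/4) = 225 - 30 - 27/2 + 405/4 = 1131/4 ≈ 282.75)
m*(-35 - 22) = 1131*(-35 - 22)/4 = (1131/4)*(-57) = -64467/4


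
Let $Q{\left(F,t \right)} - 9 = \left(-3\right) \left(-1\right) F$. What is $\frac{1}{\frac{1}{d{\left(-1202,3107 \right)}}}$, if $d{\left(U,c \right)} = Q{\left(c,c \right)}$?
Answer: $9330$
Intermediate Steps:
$Q{\left(F,t \right)} = 9 + 3 F$ ($Q{\left(F,t \right)} = 9 + \left(-3\right) \left(-1\right) F = 9 + 3 F$)
$d{\left(U,c \right)} = 9 + 3 c$
$\frac{1}{\frac{1}{d{\left(-1202,3107 \right)}}} = \frac{1}{\frac{1}{9 + 3 \cdot 3107}} = \frac{1}{\frac{1}{9 + 9321}} = \frac{1}{\frac{1}{9330}} = 9330$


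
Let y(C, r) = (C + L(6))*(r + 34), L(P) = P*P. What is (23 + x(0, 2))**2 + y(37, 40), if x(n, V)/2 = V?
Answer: 6131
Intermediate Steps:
L(P) = P**2
x(n, V) = 2*V
y(C, r) = (34 + r)*(36 + C) (y(C, r) = (C + 6**2)*(r + 34) = (C + 36)*(34 + r) = (36 + C)*(34 + r) = (34 + r)*(36 + C))
(23 + x(0, 2))**2 + y(37, 40) = (23 + 2*2)**2 + (1224 + 34*37 + 36*40 + 37*40) = (23 + 4)**2 + (1224 + 1258 + 1440 + 1480) = 27**2 + 5402 = 729 + 5402 = 6131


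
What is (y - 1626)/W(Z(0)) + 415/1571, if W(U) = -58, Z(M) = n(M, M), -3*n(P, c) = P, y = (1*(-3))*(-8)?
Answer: 1270406/45559 ≈ 27.885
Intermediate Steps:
y = 24 (y = -3*(-8) = 24)
n(P, c) = -P/3
Z(M) = -M/3
(y - 1626)/W(Z(0)) + 415/1571 = (24 - 1626)/(-58) + 415/1571 = -1602*(-1/58) + 415*(1/1571) = 801/29 + 415/1571 = 1270406/45559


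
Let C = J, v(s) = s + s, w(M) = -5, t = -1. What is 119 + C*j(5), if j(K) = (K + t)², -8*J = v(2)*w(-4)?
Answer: 159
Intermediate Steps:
v(s) = 2*s
J = 5/2 (J = -2*2*(-5)/8 = -(-5)/2 = -⅛*(-20) = 5/2 ≈ 2.5000)
j(K) = (-1 + K)² (j(K) = (K - 1)² = (-1 + K)²)
C = 5/2 ≈ 2.5000
119 + C*j(5) = 119 + 5*(-1 + 5)²/2 = 119 + (5/2)*4² = 119 + (5/2)*16 = 119 + 40 = 159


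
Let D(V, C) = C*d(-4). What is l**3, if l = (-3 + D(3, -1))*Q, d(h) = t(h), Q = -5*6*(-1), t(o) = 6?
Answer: -19683000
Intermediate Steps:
Q = 30 (Q = -30*(-1) = 30)
d(h) = 6
D(V, C) = 6*C (D(V, C) = C*6 = 6*C)
l = -270 (l = (-3 + 6*(-1))*30 = (-3 - 6)*30 = -9*30 = -270)
l**3 = (-270)**3 = -19683000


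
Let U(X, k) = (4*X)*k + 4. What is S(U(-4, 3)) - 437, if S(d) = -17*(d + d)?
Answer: 1059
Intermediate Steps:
U(X, k) = 4 + 4*X*k (U(X, k) = 4*X*k + 4 = 4 + 4*X*k)
S(d) = -34*d
S(U(-4, 3)) - 437 = -34*(4 + 4*(-4)*3) - 437 = -34*(4 - 48) - 437 = -34*(-44) - 437 = 1496 - 437 = 1059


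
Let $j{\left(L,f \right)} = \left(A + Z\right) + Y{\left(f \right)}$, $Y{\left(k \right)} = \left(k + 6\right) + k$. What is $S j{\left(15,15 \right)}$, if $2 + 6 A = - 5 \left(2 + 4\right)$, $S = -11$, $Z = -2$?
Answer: $- \frac{946}{3} \approx -315.33$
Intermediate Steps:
$A = - \frac{16}{3}$ ($A = - \frac{1}{3} + \frac{\left(-5\right) \left(2 + 4\right)}{6} = - \frac{1}{3} + \frac{\left(-5\right) 6}{6} = - \frac{1}{3} + \frac{1}{6} \left(-30\right) = - \frac{1}{3} - 5 = - \frac{16}{3} \approx -5.3333$)
$Y{\left(k \right)} = 6 + 2 k$ ($Y{\left(k \right)} = \left(6 + k\right) + k = 6 + 2 k$)
$j{\left(L,f \right)} = - \frac{4}{3} + 2 f$ ($j{\left(L,f \right)} = \left(- \frac{16}{3} - 2\right) + \left(6 + 2 f\right) = - \frac{22}{3} + \left(6 + 2 f\right) = - \frac{4}{3} + 2 f$)
$S j{\left(15,15 \right)} = - 11 \left(- \frac{4}{3} + 2 \cdot 15\right) = - 11 \left(- \frac{4}{3} + 30\right) = \left(-11\right) \frac{86}{3} = - \frac{946}{3}$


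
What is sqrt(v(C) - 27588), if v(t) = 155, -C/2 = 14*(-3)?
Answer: I*sqrt(27433) ≈ 165.63*I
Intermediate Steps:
C = 84 (C = -28*(-3) = -2*(-42) = 84)
sqrt(v(C) - 27588) = sqrt(155 - 27588) = sqrt(-27433) = I*sqrt(27433)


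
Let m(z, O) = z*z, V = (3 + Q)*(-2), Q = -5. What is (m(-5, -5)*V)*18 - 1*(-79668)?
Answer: 81468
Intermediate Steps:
V = 4 (V = (3 - 5)*(-2) = -2*(-2) = 4)
m(z, O) = z²
(m(-5, -5)*V)*18 - 1*(-79668) = ((-5)²*4)*18 - 1*(-79668) = (25*4)*18 + 79668 = 100*18 + 79668 = 1800 + 79668 = 81468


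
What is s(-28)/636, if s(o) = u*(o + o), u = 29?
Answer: -406/159 ≈ -2.5535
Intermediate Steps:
s(o) = 58*o (s(o) = 29*(o + o) = 29*(2*o) = 58*o)
s(-28)/636 = (58*(-28))/636 = -1624*1/636 = -406/159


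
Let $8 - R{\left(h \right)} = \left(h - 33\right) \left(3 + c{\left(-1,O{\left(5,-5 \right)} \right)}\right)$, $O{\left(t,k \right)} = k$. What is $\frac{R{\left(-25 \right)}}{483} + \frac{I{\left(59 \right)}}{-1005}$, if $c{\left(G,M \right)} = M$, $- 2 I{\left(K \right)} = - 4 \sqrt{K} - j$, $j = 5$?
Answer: $- \frac{14633}{64722} - \frac{2 \sqrt{59}}{1005} \approx -0.24138$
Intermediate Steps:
$I{\left(K \right)} = \frac{5}{2} + 2 \sqrt{K}$ ($I{\left(K \right)} = - \frac{- 4 \sqrt{K} - 5}{2} = - \frac{-5 - 4 \sqrt{K}}{2} = \frac{5}{2} + 2 \sqrt{K}$)
$R{\left(h \right)} = -58 + 2 h$ ($R{\left(h \right)} = 8 - \left(h - 33\right) \left(3 - 5\right) = 8 - \left(-33 + h\right) \left(-2\right) = 8 - \left(66 - 2 h\right) = 8 + \left(-66 + 2 h\right) = -58 + 2 h$)
$\frac{R{\left(-25 \right)}}{483} + \frac{I{\left(59 \right)}}{-1005} = \frac{-58 + 2 \left(-25\right)}{483} + \frac{\frac{5}{2} + 2 \sqrt{59}}{-1005} = \left(-58 - 50\right) \frac{1}{483} + \left(\frac{5}{2} + 2 \sqrt{59}\right) \left(- \frac{1}{1005}\right) = \left(-108\right) \frac{1}{483} - \left(\frac{1}{402} + \frac{2 \sqrt{59}}{1005}\right) = - \frac{36}{161} - \left(\frac{1}{402} + \frac{2 \sqrt{59}}{1005}\right) = - \frac{14633}{64722} - \frac{2 \sqrt{59}}{1005}$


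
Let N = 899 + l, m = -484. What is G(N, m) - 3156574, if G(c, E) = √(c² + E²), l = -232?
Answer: -3156574 + √679145 ≈ -3.1558e+6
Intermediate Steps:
N = 667 (N = 899 - 232 = 667)
G(c, E) = √(E² + c²)
G(N, m) - 3156574 = √((-484)² + 667²) - 3156574 = √(234256 + 444889) - 3156574 = √679145 - 3156574 = -3156574 + √679145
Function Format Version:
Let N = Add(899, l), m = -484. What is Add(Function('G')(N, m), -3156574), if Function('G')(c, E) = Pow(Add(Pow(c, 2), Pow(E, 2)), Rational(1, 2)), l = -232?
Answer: Add(-3156574, Pow(679145, Rational(1, 2))) ≈ -3.1558e+6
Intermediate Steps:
N = 667 (N = Add(899, -232) = 667)
Function('G')(c, E) = Pow(Add(Pow(E, 2), Pow(c, 2)), Rational(1, 2))
Add(Function('G')(N, m), -3156574) = Add(Pow(Add(Pow(-484, 2), Pow(667, 2)), Rational(1, 2)), -3156574) = Add(Pow(Add(234256, 444889), Rational(1, 2)), -3156574) = Add(Pow(679145, Rational(1, 2)), -3156574) = Add(-3156574, Pow(679145, Rational(1, 2)))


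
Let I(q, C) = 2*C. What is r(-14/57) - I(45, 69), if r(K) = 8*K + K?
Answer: -2664/19 ≈ -140.21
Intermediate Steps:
r(K) = 9*K
r(-14/57) - I(45, 69) = 9*(-14/57) - 2*69 = 9*(-14*1/57) - 1*138 = 9*(-14/57) - 138 = -42/19 - 138 = -2664/19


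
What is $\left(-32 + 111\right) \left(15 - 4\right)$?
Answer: $869$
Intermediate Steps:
$\left(-32 + 111\right) \left(15 - 4\right) = 79 \cdot 11 = 869$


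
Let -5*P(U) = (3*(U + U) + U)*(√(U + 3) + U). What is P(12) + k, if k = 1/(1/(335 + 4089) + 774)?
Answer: -3451548296/17120885 - 84*√15/5 ≈ -266.67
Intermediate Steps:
k = 4424/3424177 (k = 1/(1/4424 + 774) = 1/(3424177/4424) = 4424/3424177 ≈ 0.0012920)
P(U) = -7*U*(U + √(3 + U))/5 (P(U) = -(3*(U + U) + U)*(√(U + 3) + U)/5 = -(3*(2*U) + U)*(√(3 + U) + U)/5 = -(6*U + U)*(U + √(3 + U))/5 = -7*U*(U + √(3 + U))/5)
P(12) + k = -7/5*12*(12 + √(3 + 12)) + 4424/3424177 = -7/5*12*(12 + √15) + 4424/3424177 = (-1008/5 - 84*√15/5) + 4424/3424177 = -3451548296/17120885 - 84*√15/5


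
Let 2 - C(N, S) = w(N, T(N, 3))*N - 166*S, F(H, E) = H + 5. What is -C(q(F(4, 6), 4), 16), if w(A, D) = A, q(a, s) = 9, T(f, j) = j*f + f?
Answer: -2577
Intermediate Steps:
T(f, j) = f + f*j (T(f, j) = f*j + f = f + f*j)
F(H, E) = 5 + H
C(N, S) = 2 - N**2 + 166*S (C(N, S) = 2 - (N*N - 166*S) = 2 - (N**2 - 166*S) = 2 + (-N**2 + 166*S) = 2 - N**2 + 166*S)
-C(q(F(4, 6), 4), 16) = -(2 - 1*9**2 + 166*16) = -(2 - 1*81 + 2656) = -(2 - 81 + 2656) = -1*2577 = -2577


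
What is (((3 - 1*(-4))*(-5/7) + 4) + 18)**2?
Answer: 289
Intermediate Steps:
(((3 - 1*(-4))*(-5/7) + 4) + 18)**2 = (((3 + 4)*(-5*1/7) + 4) + 18)**2 = ((7*(-5/7) + 4) + 18)**2 = ((-5 + 4) + 18)**2 = (-1 + 18)**2 = 17**2 = 289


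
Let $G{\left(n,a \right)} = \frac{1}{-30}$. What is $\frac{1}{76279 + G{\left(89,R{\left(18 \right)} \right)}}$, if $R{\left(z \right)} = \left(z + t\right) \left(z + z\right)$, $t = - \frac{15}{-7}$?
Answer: $\frac{30}{2288369} \approx 1.311 \cdot 10^{-5}$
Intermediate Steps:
$t = \frac{15}{7}$ ($t = \left(-15\right) \left(- \frac{1}{7}\right) = \frac{15}{7} \approx 2.1429$)
$R{\left(z \right)} = 2 z \left(\frac{15}{7} + z\right)$ ($R{\left(z \right)} = \left(z + \frac{15}{7}\right) \left(z + z\right) = \left(\frac{15}{7} + z\right) 2 z = 2 z \left(\frac{15}{7} + z\right)$)
$G{\left(n,a \right)} = - \frac{1}{30}$
$\frac{1}{76279 + G{\left(89,R{\left(18 \right)} \right)}} = \frac{1}{76279 - \frac{1}{30}} = \frac{1}{\frac{2288369}{30}} = \frac{30}{2288369}$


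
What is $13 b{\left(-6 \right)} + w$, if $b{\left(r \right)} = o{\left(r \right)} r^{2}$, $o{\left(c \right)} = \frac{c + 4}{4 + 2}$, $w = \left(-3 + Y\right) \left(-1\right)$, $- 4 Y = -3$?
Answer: $- \frac{615}{4} \approx -153.75$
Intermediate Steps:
$Y = \frac{3}{4}$ ($Y = \left(- \frac{1}{4}\right) \left(-3\right) = \frac{3}{4} \approx 0.75$)
$w = \frac{9}{4}$ ($w = \left(-3 + \frac{3}{4}\right) \left(-1\right) = \left(- \frac{9}{4}\right) \left(-1\right) = \frac{9}{4} \approx 2.25$)
$o{\left(c \right)} = \frac{2}{3} + \frac{c}{6}$ ($o{\left(c \right)} = \frac{4 + c}{6} = \left(4 + c\right) \frac{1}{6} = \frac{2}{3} + \frac{c}{6}$)
$b{\left(r \right)} = r^{2} \left(\frac{2}{3} + \frac{r}{6}\right)$ ($b{\left(r \right)} = \left(\frac{2}{3} + \frac{r}{6}\right) r^{2} = r^{2} \left(\frac{2}{3} + \frac{r}{6}\right)$)
$13 b{\left(-6 \right)} + w = 13 \frac{\left(-6\right)^{2} \left(4 - 6\right)}{6} + \frac{9}{4} = 13 \cdot \frac{1}{6} \cdot 36 \left(-2\right) + \frac{9}{4} = 13 \left(-12\right) + \frac{9}{4} = -156 + \frac{9}{4} = - \frac{615}{4}$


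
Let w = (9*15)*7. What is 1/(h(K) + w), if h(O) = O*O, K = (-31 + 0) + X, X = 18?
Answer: 1/1114 ≈ 0.00089767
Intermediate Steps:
K = -13 (K = (-31 + 0) + 18 = -31 + 18 = -13)
h(O) = O**2
w = 945 (w = 135*7 = 945)
1/(h(K) + w) = 1/((-13)**2 + 945) = 1/(169 + 945) = 1/1114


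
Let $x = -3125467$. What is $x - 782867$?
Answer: $-3908334$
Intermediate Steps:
$x - 782867 = -3125467 - 782867 = -3908334$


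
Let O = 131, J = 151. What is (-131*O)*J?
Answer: -2591311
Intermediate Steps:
(-131*O)*J = -131*131*151 = -17161*151 = -2591311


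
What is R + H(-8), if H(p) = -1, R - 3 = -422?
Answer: -420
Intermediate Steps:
R = -419 (R = 3 - 422 = -419)
R + H(-8) = -419 - 1 = -420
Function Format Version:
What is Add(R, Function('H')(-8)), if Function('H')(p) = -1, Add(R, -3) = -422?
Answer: -420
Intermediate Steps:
R = -419 (R = Add(3, -422) = -419)
Add(R, Function('H')(-8)) = Add(-419, -1) = -420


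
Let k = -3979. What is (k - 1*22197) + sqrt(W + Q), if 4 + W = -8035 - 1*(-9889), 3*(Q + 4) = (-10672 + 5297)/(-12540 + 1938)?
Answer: -26176 + sqrt(207513833034)/10602 ≈ -26133.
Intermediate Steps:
Q = -121849/31806 (Q = -4 + ((-10672 + 5297)/(-12540 + 1938))/3 = -4 + (-5375/(-10602))/3 = -4 + (-5375*(-1/10602))/3 = -4 + (1/3)*(5375/10602) = -4 + 5375/31806 = -121849/31806 ≈ -3.8310)
W = 1850 (W = -4 + (-8035 - 1*(-9889)) = -4 + (-8035 + 9889) = -4 + 1854 = 1850)
(k - 1*22197) + sqrt(W + Q) = (-3979 - 1*22197) + sqrt(1850 - 121849/31806) = (-3979 - 22197) + sqrt(58719251/31806) = -26176 + sqrt(207513833034)/10602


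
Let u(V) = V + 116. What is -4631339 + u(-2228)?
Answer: -4633451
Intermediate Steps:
u(V) = 116 + V
-4631339 + u(-2228) = -4631339 + (116 - 2228) = -4631339 - 2112 = -4633451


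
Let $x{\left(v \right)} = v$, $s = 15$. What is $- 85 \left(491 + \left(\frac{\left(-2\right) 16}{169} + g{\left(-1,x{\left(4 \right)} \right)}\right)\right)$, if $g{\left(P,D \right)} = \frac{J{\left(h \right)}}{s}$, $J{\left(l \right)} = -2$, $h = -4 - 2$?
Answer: $- \frac{21145739}{507} \approx -41708.0$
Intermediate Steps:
$h = -6$
$g{\left(P,D \right)} = - \frac{2}{15}$
$- 85 \left(491 + \left(\frac{\left(-2\right) 16}{169} + g{\left(-1,x{\left(4 \right)} \right)}\right)\right) = - 85 \left(491 + \left(\frac{\left(-2\right) 16}{169} - \frac{2}{15}\right)\right) = - 85 \left(491 - \frac{818}{2535}\right) = \left(-85\right) \frac{1243867}{2535} = - \frac{21145739}{507}$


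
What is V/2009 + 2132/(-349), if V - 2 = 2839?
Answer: -3291679/701141 ≈ -4.6947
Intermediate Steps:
V = 2841 (V = 2 + 2839 = 2841)
V/2009 + 2132/(-349) = 2841/2009 + 2132/(-349) = 2841*(1/2009) + 2132*(-1/349) = 2841/2009 - 2132/349 = -3291679/701141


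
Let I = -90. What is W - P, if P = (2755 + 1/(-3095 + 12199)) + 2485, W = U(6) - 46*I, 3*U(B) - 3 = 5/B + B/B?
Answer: -89997601/81936 ≈ -1098.4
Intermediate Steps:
U(B) = 4/3 + 5/(3*B) (U(B) = 1 + (5/B + B/B)/3 = 1 + (5/B + 1)/3 = 1 + (1 + 5/B)/3 = 1 + (⅓ + 5/(3*B)) = 4/3 + 5/(3*B))
W = 74549/18 (W = (⅓)*(5 + 4*6)/6 - 46*(-90) = (⅓)*(⅙)*(5 + 24) + 4140 = (⅓)*(⅙)*29 + 4140 = 29/18 + 4140 = 74549/18 ≈ 4141.6)
P = 47704961/9104 (P = (2755 + 1/9104) + 2485 = 25081521/9104 + 2485 = 47704961/9104 ≈ 5240.0)
W - P = 74549/18 - 1*47704961/9104 = 74549/18 - 47704961/9104 = -89997601/81936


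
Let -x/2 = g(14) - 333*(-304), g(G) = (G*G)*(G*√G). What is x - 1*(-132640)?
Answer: -69824 - 5488*√14 ≈ -90358.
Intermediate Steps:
g(G) = G^(7/2) (g(G) = G²*G^(3/2) = G^(7/2))
x = -202464 - 5488*√14 (x = -2*(14^(7/2) - 333*(-304)) = -2*(2744*√14 + 101232) = -2*(101232 + 2744*√14) = -202464 - 5488*√14 ≈ -2.2300e+5)
x - 1*(-132640) = (-202464 - 5488*√14) - 1*(-132640) = (-202464 - 5488*√14) + 132640 = -69824 - 5488*√14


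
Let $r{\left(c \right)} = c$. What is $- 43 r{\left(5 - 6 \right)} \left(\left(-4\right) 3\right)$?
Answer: $-516$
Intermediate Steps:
$- 43 r{\left(5 - 6 \right)} \left(\left(-4\right) 3\right) = - 43 \left(5 - 6\right) \left(\left(-4\right) 3\right) = - 43 \left(5 - 6\right) \left(-12\right) = \left(-43\right) \left(-1\right) \left(-12\right) = 43 \left(-12\right) = -516$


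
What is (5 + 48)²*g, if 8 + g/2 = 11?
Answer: 16854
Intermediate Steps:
g = 6 (g = -16 + 2*11 = -16 + 22 = 6)
(5 + 48)²*g = (5 + 48)²*6 = 53²*6 = 2809*6 = 16854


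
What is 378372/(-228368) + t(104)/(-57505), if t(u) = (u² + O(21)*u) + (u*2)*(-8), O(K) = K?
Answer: -869537911/469010780 ≈ -1.8540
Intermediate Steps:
t(u) = u² + 5*u (t(u) = (u² + 21*u) + (u*2)*(-8) = (u² + 21*u) + (2*u)*(-8) = (u² + 21*u) - 16*u = u² + 5*u)
378372/(-228368) + t(104)/(-57505) = 378372/(-228368) + (104*(5 + 104))/(-57505) = 378372*(-1/228368) + (104*109)*(-1/57505) = -94593/57092 + 11336*(-1/57505) = -94593/57092 - 11336/57505 = -869537911/469010780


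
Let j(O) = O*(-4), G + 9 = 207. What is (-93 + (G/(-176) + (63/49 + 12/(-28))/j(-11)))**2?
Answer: 3360404961/379456 ≈ 8855.8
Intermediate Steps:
G = 198 (G = -9 + 207 = 198)
j(O) = -4*O
(-93 + (G/(-176) + (63/49 + 12/(-28))/j(-11)))**2 = (-93 + (198/(-176) + (63/49 + 12/(-28))/((-4*(-11)))))**2 = (-93 + (198*(-1/176) + (63*(1/49) + 12*(-1/28))/44))**2 = (-93 + (-9/8 + (9/7 - 3/7)*(1/44)))**2 = (-93 + (-9/8 + (6/7)*(1/44)))**2 = (-93 + (-9/8 + 3/154))**2 = (-93 - 681/616)**2 = (-57969/616)**2 = 3360404961/379456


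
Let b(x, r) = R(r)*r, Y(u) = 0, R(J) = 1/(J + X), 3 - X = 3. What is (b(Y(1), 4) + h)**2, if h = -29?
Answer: 784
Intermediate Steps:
X = 0 (X = 3 - 1*3 = 3 - 3 = 0)
R(J) = 1/J (R(J) = 1/(J + 0) = 1/J)
b(x, r) = 1 (b(x, r) = r/r = 1)
(b(Y(1), 4) + h)**2 = (1 - 29)**2 = (-28)**2 = 784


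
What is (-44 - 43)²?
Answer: 7569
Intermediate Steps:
(-44 - 43)² = (-87)² = 7569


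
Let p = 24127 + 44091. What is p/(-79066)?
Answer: -34109/39533 ≈ -0.86280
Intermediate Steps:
p = 68218
p/(-79066) = 68218/(-79066) = 68218*(-1/79066) = -34109/39533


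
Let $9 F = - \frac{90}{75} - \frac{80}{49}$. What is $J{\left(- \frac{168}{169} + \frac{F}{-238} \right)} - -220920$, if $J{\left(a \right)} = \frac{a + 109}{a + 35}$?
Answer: $\frac{166580792302969}{754021354} \approx 2.2092 \cdot 10^{5}$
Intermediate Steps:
$F = - \frac{694}{2205}$ ($F = \frac{- \frac{90}{75} - \frac{80}{49}}{9} = \frac{\left(-90\right) \frac{1}{75} - \frac{80}{49}}{9} = \frac{- \frac{6}{5} - \frac{80}{49}}{9} = \frac{1}{9} \left(- \frac{694}{245}\right) = - \frac{694}{2205} \approx -0.31474$)
$J{\left(a \right)} = \frac{109 + a}{35 + a}$
$J{\left(- \frac{168}{169} + \frac{F}{-238} \right)} - -220920 = \frac{109 - \left(- \frac{347}{262395} + \frac{168}{169}\right)}{35 - \left(- \frac{347}{262395} + \frac{168}{169}\right)} - -220920 = \frac{109 - \frac{44023717}{44344755}}{35 - \frac{44023717}{44344755}} + 220920 = \frac{1}{\frac{1508042708}{44344755}} \cdot \frac{4789554578}{44344755} + 220920 = \frac{44344755}{1508042708} \cdot \frac{4789554578}{44344755} + 220920 = \frac{2394777289}{754021354} + 220920 = \frac{166580792302969}{754021354}$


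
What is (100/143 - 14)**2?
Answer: 3617604/20449 ≈ 176.91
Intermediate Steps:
(100/143 - 14)**2 = (-1902/143)**2 = 3617604/20449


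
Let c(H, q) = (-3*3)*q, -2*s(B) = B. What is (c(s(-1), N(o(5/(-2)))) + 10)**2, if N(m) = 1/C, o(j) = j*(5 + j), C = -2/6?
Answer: 1369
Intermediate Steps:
C = -1/3 (C = -2*1/6 = -1/3 ≈ -0.33333)
s(B) = -B/2
N(m) = -3 (N(m) = 1/(-1/3) = -3)
c(H, q) = -9*q
(c(s(-1), N(o(5/(-2)))) + 10)**2 = (-9*(-3) + 10)**2 = (27 + 10)**2 = 37**2 = 1369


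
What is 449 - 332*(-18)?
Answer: 6425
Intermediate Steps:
449 - 332*(-18) = 449 + 5976 = 6425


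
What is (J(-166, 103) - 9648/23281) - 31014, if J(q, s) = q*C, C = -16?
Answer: -660212246/23281 ≈ -28358.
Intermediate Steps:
J(q, s) = -16*q (J(q, s) = q*(-16) = -16*q)
(J(-166, 103) - 9648/23281) - 31014 = (-16*(-166) - 9648/23281) - 31014 = (2656 - 9648*1/23281) - 31014 = (2656 - 9648/23281) - 31014 = 61824688/23281 - 31014 = -660212246/23281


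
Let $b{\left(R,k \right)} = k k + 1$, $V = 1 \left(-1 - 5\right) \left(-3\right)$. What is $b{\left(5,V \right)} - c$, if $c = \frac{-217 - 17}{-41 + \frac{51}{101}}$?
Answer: $\frac{652808}{2045} \approx 319.22$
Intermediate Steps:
$V = 18$ ($V = 1 \left(\left(-6\right) \left(-3\right)\right) = 1 \cdot 18 = 18$)
$b{\left(R,k \right)} = 1 + k^{2}$ ($b{\left(R,k \right)} = k^{2} + 1 = 1 + k^{2}$)
$c = \frac{11817}{2045}$ ($c = - \frac{234}{-41 + 51 \cdot \frac{1}{101}} = - \frac{234}{-41 + \frac{51}{101}} = - \frac{234}{- \frac{4090}{101}} = \left(-234\right) \left(- \frac{101}{4090}\right) = \frac{11817}{2045} \approx 5.7785$)
$b{\left(5,V \right)} - c = \left(1 + 18^{2}\right) - \frac{11817}{2045} = \left(1 + 324\right) - \frac{11817}{2045} = 325 - \frac{11817}{2045} = \frac{652808}{2045}$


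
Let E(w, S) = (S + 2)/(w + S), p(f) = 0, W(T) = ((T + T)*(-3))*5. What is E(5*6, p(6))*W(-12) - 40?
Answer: -16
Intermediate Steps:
W(T) = -30*T (W(T) = ((2*T)*(-3))*5 = -6*T*5 = -30*T)
E(w, S) = (2 + S)/(S + w)
E(5*6, p(6))*W(-12) - 40 = ((2 + 0)/(0 + 5*6))*(-30*(-12)) - 40 = (2/(0 + 30))*360 - 40 = (2/30)*360 - 40 = ((1/30)*2)*360 - 40 = (1/15)*360 - 40 = 24 - 40 = -16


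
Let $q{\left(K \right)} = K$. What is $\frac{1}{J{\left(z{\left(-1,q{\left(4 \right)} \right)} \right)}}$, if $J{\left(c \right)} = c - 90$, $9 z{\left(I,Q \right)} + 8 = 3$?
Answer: $- \frac{9}{815} \approx -0.011043$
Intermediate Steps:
$z{\left(I,Q \right)} = - \frac{5}{9}$ ($z{\left(I,Q \right)} = - \frac{8}{9} + \frac{1}{9} \cdot 3 = - \frac{8}{9} + \frac{1}{3} = - \frac{5}{9}$)
$J{\left(c \right)} = -90 + c$
$\frac{1}{J{\left(z{\left(-1,q{\left(4 \right)} \right)} \right)}} = \frac{1}{-90 - \frac{5}{9}} = \frac{1}{- \frac{815}{9}} = - \frac{9}{815}$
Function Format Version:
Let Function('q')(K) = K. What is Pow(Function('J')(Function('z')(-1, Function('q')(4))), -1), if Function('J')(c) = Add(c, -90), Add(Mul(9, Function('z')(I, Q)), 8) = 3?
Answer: Rational(-9, 815) ≈ -0.011043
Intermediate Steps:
Function('z')(I, Q) = Rational(-5, 9) (Function('z')(I, Q) = Add(Rational(-8, 9), Mul(Rational(1, 9), 3)) = Add(Rational(-8, 9), Rational(1, 3)) = Rational(-5, 9))
Function('J')(c) = Add(-90, c)
Pow(Function('J')(Function('z')(-1, Function('q')(4))), -1) = Pow(Add(-90, Rational(-5, 9)), -1) = Pow(Rational(-815, 9), -1) = Rational(-9, 815)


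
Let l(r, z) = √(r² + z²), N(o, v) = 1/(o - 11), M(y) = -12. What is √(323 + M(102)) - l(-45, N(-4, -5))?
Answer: √311 - √455626/15 ≈ -27.365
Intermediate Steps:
N(o, v) = 1/(-11 + o)
√(323 + M(102)) - l(-45, N(-4, -5)) = √(323 - 12) - √((-45)² + (1/(-11 - 4))²) = √311 - √(2025 + (1/(-15))²) = √311 - √(2025 + (-1/15)²) = √311 - √(2025 + 1/225) = √311 - √(455626/225) = √311 - √455626/15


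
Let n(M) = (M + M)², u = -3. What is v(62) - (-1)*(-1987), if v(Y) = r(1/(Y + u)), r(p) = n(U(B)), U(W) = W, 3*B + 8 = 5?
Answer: -1983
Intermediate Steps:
B = -1 (B = -8/3 + (⅓)*5 = -8/3 + 5/3 = -1)
n(M) = 4*M² (n(M) = (2*M)² = 4*M²)
r(p) = 4 (r(p) = 4*(-1)² = 4*1 = 4)
v(Y) = 4
v(62) - (-1)*(-1987) = 4 - (-1)*(-1987) = 4 - 1*1987 = 4 - 1987 = -1983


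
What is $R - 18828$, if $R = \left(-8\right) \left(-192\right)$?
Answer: $-17292$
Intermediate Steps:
$R = 1536$
$R - 18828 = 1536 - 18828 = -17292$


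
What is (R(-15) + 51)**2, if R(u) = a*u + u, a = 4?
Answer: 576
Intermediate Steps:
R(u) = 5*u (R(u) = 4*u + u = 5*u)
(R(-15) + 51)**2 = (5*(-15) + 51)**2 = (-75 + 51)**2 = (-24)**2 = 576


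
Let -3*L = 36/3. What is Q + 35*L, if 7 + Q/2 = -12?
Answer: -178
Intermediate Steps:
Q = -38 (Q = -14 + 2*(-12) = -14 - 24 = -38)
L = -4 (L = -12/3 = -⅓*12 = -4)
Q + 35*L = -38 + 35*(-4) = -38 - 140 = -178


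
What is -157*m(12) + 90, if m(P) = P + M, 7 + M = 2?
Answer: -1009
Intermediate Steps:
M = -5 (M = -7 + 2 = -5)
m(P) = -5 + P (m(P) = P - 5 = -5 + P)
-157*m(12) + 90 = -157*(-5 + 12) + 90 = -157*7 + 90 = -1099 + 90 = -1009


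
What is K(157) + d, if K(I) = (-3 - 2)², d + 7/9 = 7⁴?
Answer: 21827/9 ≈ 2425.2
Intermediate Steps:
d = 21602/9 (d = -7/9 + 7⁴ = -7/9 + 2401 = 21602/9 ≈ 2400.2)
K(I) = 25 (K(I) = (-5)² = 25)
K(157) + d = 25 + 21602/9 = 21827/9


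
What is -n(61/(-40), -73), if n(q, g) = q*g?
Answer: -4453/40 ≈ -111.32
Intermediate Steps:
n(q, g) = g*q
-n(61/(-40), -73) = -(-73)*61/(-40) = -(-73)*61*(-1/40) = -(-73)*(-61)/40 = -1*4453/40 = -4453/40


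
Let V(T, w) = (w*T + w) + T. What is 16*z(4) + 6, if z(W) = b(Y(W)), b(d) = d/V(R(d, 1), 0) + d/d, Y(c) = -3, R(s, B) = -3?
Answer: 38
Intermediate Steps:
V(T, w) = T + w + T*w (V(T, w) = (T*w + w) + T = (w + T*w) + T = T + w + T*w)
b(d) = 1 - d/3 (b(d) = d/(-3 + 0 - 3*0) + d/d = d/(-3 + 0 + 0) + 1 = d/(-3) + 1 = d*(-⅓) + 1 = -d/3 + 1 = 1 - d/3)
z(W) = 2 (z(W) = 1 - ⅓*(-3) = 1 + 1 = 2)
16*z(4) + 6 = 16*2 + 6 = 32 + 6 = 38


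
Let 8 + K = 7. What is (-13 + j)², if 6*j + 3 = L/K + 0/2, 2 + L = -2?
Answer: 5929/36 ≈ 164.69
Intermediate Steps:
L = -4 (L = -2 - 2 = -4)
K = -1 (K = -8 + 7 = -1)
j = ⅙ (j = -½ + (-4/(-1) + 0/2)/6 = -½ + (-4*(-1) + 0*(½))/6 = -½ + (4 + 0)/6 = -½ + (⅙)*4 = -½ + ⅔ = ⅙ ≈ 0.16667)
(-13 + j)² = (-13 + ⅙)² = (-77/6)² = 5929/36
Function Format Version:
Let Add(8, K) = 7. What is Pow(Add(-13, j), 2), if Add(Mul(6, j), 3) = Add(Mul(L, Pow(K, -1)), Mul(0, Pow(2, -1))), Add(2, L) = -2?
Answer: Rational(5929, 36) ≈ 164.69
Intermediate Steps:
L = -4 (L = Add(-2, -2) = -4)
K = -1 (K = Add(-8, 7) = -1)
j = Rational(1, 6) (j = Add(Rational(-1, 2), Mul(Rational(1, 6), Add(Mul(-4, Pow(-1, -1)), Mul(0, Pow(2, -1))))) = Add(Rational(-1, 2), Mul(Rational(1, 6), Add(Mul(-4, -1), Mul(0, Rational(1, 2))))) = Add(Rational(-1, 2), Mul(Rational(1, 6), Add(4, 0))) = Add(Rational(-1, 2), Mul(Rational(1, 6), 4)) = Add(Rational(-1, 2), Rational(2, 3)) = Rational(1, 6) ≈ 0.16667)
Pow(Add(-13, j), 2) = Pow(Add(-13, Rational(1, 6)), 2) = Pow(Rational(-77, 6), 2) = Rational(5929, 36)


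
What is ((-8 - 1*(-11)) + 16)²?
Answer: 361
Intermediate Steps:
((-8 - 1*(-11)) + 16)² = ((-8 + 11) + 16)² = (3 + 16)² = 19² = 361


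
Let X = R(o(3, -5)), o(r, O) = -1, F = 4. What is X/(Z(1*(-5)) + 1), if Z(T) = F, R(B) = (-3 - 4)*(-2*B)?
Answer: -14/5 ≈ -2.8000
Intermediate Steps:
R(B) = 14*B (R(B) = -(-14)*B = 14*B)
Z(T) = 4
X = -14 (X = 14*(-1) = -14)
X/(Z(1*(-5)) + 1) = -14/(4 + 1) = -14/5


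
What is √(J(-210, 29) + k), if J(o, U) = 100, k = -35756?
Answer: 2*I*√8914 ≈ 188.83*I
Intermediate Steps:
√(J(-210, 29) + k) = √(100 - 35756) = √(-35656) = 2*I*√8914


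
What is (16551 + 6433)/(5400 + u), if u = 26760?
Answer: 2873/4020 ≈ 0.71468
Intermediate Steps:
(16551 + 6433)/(5400 + u) = (16551 + 6433)/(5400 + 26760) = 22984/32160 = 22984*(1/32160) = 2873/4020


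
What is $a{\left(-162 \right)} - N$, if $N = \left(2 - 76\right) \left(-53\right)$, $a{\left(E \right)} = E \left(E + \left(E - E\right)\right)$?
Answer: $22322$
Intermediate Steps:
$a{\left(E \right)} = E^{2}$ ($a{\left(E \right)} = E \left(E + 0\right) = E E = E^{2}$)
$N = 3922$ ($N = \left(-74\right) \left(-53\right) = 3922$)
$a{\left(-162 \right)} - N = \left(-162\right)^{2} - 3922 = 26244 - 3922 = 22322$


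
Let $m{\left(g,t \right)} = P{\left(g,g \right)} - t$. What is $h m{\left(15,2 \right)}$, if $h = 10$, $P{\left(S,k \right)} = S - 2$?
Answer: $110$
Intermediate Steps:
$P{\left(S,k \right)} = -2 + S$ ($P{\left(S,k \right)} = S - 2 = -2 + S$)
$m{\left(g,t \right)} = -2 + g - t$ ($m{\left(g,t \right)} = \left(-2 + g\right) - t = -2 + g - t$)
$h m{\left(15,2 \right)} = 10 \left(-2 + 15 - 2\right) = 10 \cdot 11 = 110$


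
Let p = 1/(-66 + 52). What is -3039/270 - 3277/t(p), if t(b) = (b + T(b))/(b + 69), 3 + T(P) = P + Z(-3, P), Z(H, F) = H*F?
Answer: 284565917/3690 ≈ 77118.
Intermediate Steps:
Z(H, F) = F*H
p = -1/14 (p = 1/(-14) = -1/14 ≈ -0.071429)
T(P) = -3 - 2*P (T(P) = -3 + (P + P*(-3)) = -3 + (P - 3*P) = -3 - 2*P)
t(b) = (-3 - b)/(69 + b) (t(b) = (b + (-3 - 2*b))/(b + 69) = (-3 - b)/(69 + b))
-3039/270 - 3277/t(p) = -3039/270 - 3277*(69 - 1/14)/(-3 - 1*(-1/14)) = -3039*1/270 - 3277*965/(14*(-3 + 1/14)) = -1013/90 - 3277/((14/965)*(-41/14)) = -1013/90 - 3277/(-41/965) = -1013/90 - 3277*(-965/41) = -1013/90 + 3162305/41 = 284565917/3690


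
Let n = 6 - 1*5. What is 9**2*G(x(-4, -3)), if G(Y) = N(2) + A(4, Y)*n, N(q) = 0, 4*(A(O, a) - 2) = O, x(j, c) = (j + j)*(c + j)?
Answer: 243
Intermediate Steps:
x(j, c) = 2*j*(c + j) (x(j, c) = (2*j)*(c + j) = 2*j*(c + j))
A(O, a) = 2 + O/4
n = 1 (n = 6 - 5 = 1)
G(Y) = 3 (G(Y) = 0 + (2 + (1/4)*4)*1 = 0 + (2 + 1)*1 = 0 + 3*1 = 0 + 3 = 3)
9**2*G(x(-4, -3)) = 9**2*3 = 81*3 = 243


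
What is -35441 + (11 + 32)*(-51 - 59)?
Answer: -40171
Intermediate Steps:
-35441 + (11 + 32)*(-51 - 59) = -35441 + 43*(-110) = -35441 - 4730 = -40171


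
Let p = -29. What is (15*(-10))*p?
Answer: 4350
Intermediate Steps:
(15*(-10))*p = (15*(-10))*(-29) = -150*(-29) = 4350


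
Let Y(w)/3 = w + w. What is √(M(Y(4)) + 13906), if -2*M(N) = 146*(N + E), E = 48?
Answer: 5*√346 ≈ 93.005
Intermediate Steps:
Y(w) = 6*w (Y(w) = 3*(w + w) = 3*(2*w) = 6*w)
M(N) = -3504 - 73*N (M(N) = -73*(N + 48) = -73*(48 + N) = -(7008 + 146*N)/2 = -3504 - 73*N)
√(M(Y(4)) + 13906) = √((-3504 - 438*4) + 13906) = √((-3504 - 73*24) + 13906) = √((-3504 - 1752) + 13906) = √(-5256 + 13906) = √8650 = 5*√346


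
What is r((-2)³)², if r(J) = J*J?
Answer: 4096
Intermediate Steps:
r(J) = J²
r((-2)³)² = (((-2)³)²)² = ((-8)²)² = 64² = 4096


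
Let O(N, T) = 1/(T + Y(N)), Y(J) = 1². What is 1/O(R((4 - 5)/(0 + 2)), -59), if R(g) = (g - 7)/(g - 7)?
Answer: -58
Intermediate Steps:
R(g) = 1 (R(g) = (-7 + g)/(-7 + g) = 1)
Y(J) = 1
O(N, T) = 1/(1 + T) (O(N, T) = 1/(T + 1) = 1/(1 + T))
1/O(R((4 - 5)/(0 + 2)), -59) = 1/(1/(1 - 59)) = 1/(1/(-58)) = 1/(-1/58) = -58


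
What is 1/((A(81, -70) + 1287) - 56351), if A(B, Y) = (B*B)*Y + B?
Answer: -1/514253 ≈ -1.9446e-6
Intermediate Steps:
A(B, Y) = B + Y*B² (A(B, Y) = B²*Y + B = Y*B² + B = B + Y*B²)
1/((A(81, -70) + 1287) - 56351) = 1/((81*(1 + 81*(-70)) + 1287) - 56351) = 1/((81*(1 - 5670) + 1287) - 56351) = 1/((81*(-5669) + 1287) - 56351) = 1/((-459189 + 1287) - 56351) = 1/(-457902 - 56351) = 1/(-514253) = -1/514253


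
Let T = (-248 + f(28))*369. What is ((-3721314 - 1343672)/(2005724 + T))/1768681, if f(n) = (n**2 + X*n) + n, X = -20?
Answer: -2532493/1775048251600 ≈ -1.4267e-6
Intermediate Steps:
f(n) = n**2 - 19*n (f(n) = (n**2 - 20*n) + n = n**2 - 19*n)
T = 1476 (T = (-248 + 28*(-19 + 28))*369 = (-248 + 28*9)*369 = (-248 + 252)*369 = 4*369 = 1476)
((-3721314 - 1343672)/(2005724 + T))/1768681 = ((-3721314 - 1343672)/(2005724 + 1476))/1768681 = -5064986/2007200*(1/1768681) = -5064986*1/2007200*(1/1768681) = -2532493/1003600*1/1768681 = -2532493/1775048251600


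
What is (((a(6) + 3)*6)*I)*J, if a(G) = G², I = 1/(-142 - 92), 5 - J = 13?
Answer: 8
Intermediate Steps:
J = -8 (J = 5 - 1*13 = 5 - 13 = -8)
I = -1/234 (I = 1/(-234) = -1/234 ≈ -0.0042735)
(((a(6) + 3)*6)*I)*J = (((6² + 3)*6)*(-1/234))*(-8) = (((36 + 3)*6)*(-1/234))*(-8) = ((39*6)*(-1/234))*(-8) = (234*(-1/234))*(-8) = -1*(-8) = 8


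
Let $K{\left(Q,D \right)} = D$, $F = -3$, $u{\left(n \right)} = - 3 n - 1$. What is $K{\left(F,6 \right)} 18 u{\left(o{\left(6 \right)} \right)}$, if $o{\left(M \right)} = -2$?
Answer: $540$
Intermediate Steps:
$u{\left(n \right)} = -1 - 3 n$
$K{\left(F,6 \right)} 18 u{\left(o{\left(6 \right)} \right)} = 6 \cdot 18 \left(-1 - -6\right) = 108 \left(-1 + 6\right) = 108 \cdot 5 = 540$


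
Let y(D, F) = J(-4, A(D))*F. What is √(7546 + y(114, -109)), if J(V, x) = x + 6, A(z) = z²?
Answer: 2*I*√352418 ≈ 1187.3*I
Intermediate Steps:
J(V, x) = 6 + x
y(D, F) = F*(6 + D²) (y(D, F) = (6 + D²)*F = F*(6 + D²))
√(7546 + y(114, -109)) = √(7546 - 109*(6 + 114²)) = √(7546 - 109*(6 + 12996)) = √(7546 - 109*13002) = √(7546 - 1417218) = √(-1409672) = 2*I*√352418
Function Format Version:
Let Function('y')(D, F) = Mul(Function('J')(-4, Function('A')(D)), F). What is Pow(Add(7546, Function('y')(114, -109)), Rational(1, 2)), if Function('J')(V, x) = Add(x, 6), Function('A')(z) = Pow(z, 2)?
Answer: Mul(2, I, Pow(352418, Rational(1, 2))) ≈ Mul(1187.3, I)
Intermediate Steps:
Function('J')(V, x) = Add(6, x)
Function('y')(D, F) = Mul(F, Add(6, Pow(D, 2))) (Function('y')(D, F) = Mul(Add(6, Pow(D, 2)), F) = Mul(F, Add(6, Pow(D, 2))))
Pow(Add(7546, Function('y')(114, -109)), Rational(1, 2)) = Pow(Add(7546, Mul(-109, Add(6, Pow(114, 2)))), Rational(1, 2)) = Pow(Add(7546, Mul(-109, Add(6, 12996))), Rational(1, 2)) = Pow(Add(7546, Mul(-109, 13002)), Rational(1, 2)) = Pow(Add(7546, -1417218), Rational(1, 2)) = Pow(-1409672, Rational(1, 2)) = Mul(2, I, Pow(352418, Rational(1, 2)))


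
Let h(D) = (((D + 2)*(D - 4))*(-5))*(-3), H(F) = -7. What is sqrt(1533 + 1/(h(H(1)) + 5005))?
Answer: sqrt(52104989530)/5830 ≈ 39.154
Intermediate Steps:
h(D) = 15*(-4 + D)*(2 + D) (h(D) = (((2 + D)*(-4 + D))*(-5))*(-3) = (((-4 + D)*(2 + D))*(-5))*(-3) = -5*(-4 + D)*(2 + D)*(-3) = 15*(-4 + D)*(2 + D))
sqrt(1533 + 1/(h(H(1)) + 5005)) = sqrt(1533 + 1/((-120 - 30*(-7) + 15*(-7)**2) + 5005)) = sqrt(1533 + 1/((-120 + 210 + 15*49) + 5005)) = sqrt(1533 + 1/((-120 + 210 + 735) + 5005)) = sqrt(1533 + 1/(825 + 5005)) = sqrt(1533 + 1/5830) = sqrt(8937391/5830) = sqrt(52104989530)/5830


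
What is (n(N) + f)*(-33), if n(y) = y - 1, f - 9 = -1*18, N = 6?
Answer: 132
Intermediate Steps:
f = -9 (f = 9 - 1*18 = 9 - 18 = -9)
n(y) = -1 + y
(n(N) + f)*(-33) = ((-1 + 6) - 9)*(-33) = (5 - 9)*(-33) = -4*(-33) = 132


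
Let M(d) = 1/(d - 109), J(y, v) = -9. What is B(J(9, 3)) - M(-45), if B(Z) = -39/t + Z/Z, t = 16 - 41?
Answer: 9881/3850 ≈ 2.5665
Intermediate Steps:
t = -25
M(d) = 1/(-109 + d)
B(Z) = 64/25 (B(Z) = -39/(-25) + Z/Z = -39*(-1/25) + 1 = 39/25 + 1 = 64/25)
B(J(9, 3)) - M(-45) = 64/25 - 1/(-109 - 45) = 64/25 - 1/(-154) = 64/25 - 1*(-1/154) = 64/25 + 1/154 = 9881/3850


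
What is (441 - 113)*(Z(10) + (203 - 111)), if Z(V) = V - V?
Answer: 30176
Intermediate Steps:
Z(V) = 0
(441 - 113)*(Z(10) + (203 - 111)) = (441 - 113)*(0 + (203 - 111)) = 328*(0 + 92) = 328*92 = 30176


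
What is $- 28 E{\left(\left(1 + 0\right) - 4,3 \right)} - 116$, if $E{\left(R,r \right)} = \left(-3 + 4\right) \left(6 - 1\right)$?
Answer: $-256$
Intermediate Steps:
$E{\left(R,r \right)} = 5$ ($E{\left(R,r \right)} = 1 \cdot 5 = 5$)
$- 28 E{\left(\left(1 + 0\right) - 4,3 \right)} - 116 = \left(-28\right) 5 - 116 = -140 - 116 = -256$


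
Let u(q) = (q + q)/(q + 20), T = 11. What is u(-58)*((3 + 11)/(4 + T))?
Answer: 812/285 ≈ 2.8491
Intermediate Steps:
u(q) = 2*q/(20 + q) (u(q) = (2*q)/(20 + q) = 2*q/(20 + q))
u(-58)*((3 + 11)/(4 + T)) = (2*(-58)/(20 - 58))*((3 + 11)/(4 + 11)) = (2*(-58)/(-38))*(14/15) = (2*(-58)*(-1/38))*(14*(1/15)) = (58/19)*(14/15) = 812/285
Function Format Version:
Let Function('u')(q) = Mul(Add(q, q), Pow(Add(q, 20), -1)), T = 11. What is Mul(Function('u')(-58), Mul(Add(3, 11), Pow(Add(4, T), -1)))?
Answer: Rational(812, 285) ≈ 2.8491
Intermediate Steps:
Function('u')(q) = Mul(2, q, Pow(Add(20, q), -1)) (Function('u')(q) = Mul(Mul(2, q), Pow(Add(20, q), -1)) = Mul(2, q, Pow(Add(20, q), -1)))
Mul(Function('u')(-58), Mul(Add(3, 11), Pow(Add(4, T), -1))) = Mul(Mul(2, -58, Pow(Add(20, -58), -1)), Mul(Add(3, 11), Pow(Add(4, 11), -1))) = Mul(Mul(2, -58, Pow(-38, -1)), Mul(14, Pow(15, -1))) = Mul(Mul(2, -58, Rational(-1, 38)), Mul(14, Rational(1, 15))) = Mul(Rational(58, 19), Rational(14, 15)) = Rational(812, 285)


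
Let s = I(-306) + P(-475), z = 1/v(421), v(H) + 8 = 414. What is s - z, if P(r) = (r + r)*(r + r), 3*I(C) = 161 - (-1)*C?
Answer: 1099186127/1218 ≈ 9.0245e+5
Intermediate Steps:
v(H) = 406 (v(H) = -8 + 414 = 406)
z = 1/406 ≈ 0.0024631
I(C) = 161/3 + C/3 (I(C) = (161 - (-1)*C)/3 = (161 + C)/3 = 161/3 + C/3)
P(r) = 4*r**2 (P(r) = (2*r)*(2*r) = 4*r**2)
s = 2707355/3 (s = (161/3 + (1/3)*(-306)) + 4*(-475)**2 = (161/3 - 102) + 4*225625 = -145/3 + 902500 = 2707355/3 ≈ 9.0245e+5)
s - z = 2707355/3 - 1*1/406 = 2707355/3 - 1/406 = 1099186127/1218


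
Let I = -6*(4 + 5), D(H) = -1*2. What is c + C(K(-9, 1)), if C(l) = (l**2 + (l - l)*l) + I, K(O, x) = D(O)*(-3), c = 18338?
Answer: 18320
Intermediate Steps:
D(H) = -2
K(O, x) = 6 (K(O, x) = -2*(-3) = 6)
I = -54 (I = -6*9 = -54)
C(l) = -54 + l**2 (C(l) = (l**2 + (l - l)*l) - 54 = (l**2 + 0*l) - 54 = (l**2 + 0) - 54 = l**2 - 54 = -54 + l**2)
c + C(K(-9, 1)) = 18338 + (-54 + 6**2) = 18338 + (-54 + 36) = 18338 - 18 = 18320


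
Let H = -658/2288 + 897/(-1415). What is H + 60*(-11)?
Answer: -1069873303/1618760 ≈ -660.92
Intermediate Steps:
H = -1491703/1618760 (H = -658*1/2288 + 897*(-1/1415) = -329/1144 - 897/1415 = -1491703/1618760 ≈ -0.92151)
H + 60*(-11) = -1491703/1618760 + 60*(-11) = -1491703/1618760 - 660 = -1069873303/1618760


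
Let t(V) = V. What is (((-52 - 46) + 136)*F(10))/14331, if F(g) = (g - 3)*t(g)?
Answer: 2660/14331 ≈ 0.18561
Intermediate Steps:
F(g) = g*(-3 + g) (F(g) = (g - 3)*g = (-3 + g)*g = g*(-3 + g))
(((-52 - 46) + 136)*F(10))/14331 = (((-52 - 46) + 136)*(10*(-3 + 10)))/14331 = ((-98 + 136)*(10*7))*(1/14331) = (38*70)*(1/14331) = 2660*(1/14331) = 2660/14331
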